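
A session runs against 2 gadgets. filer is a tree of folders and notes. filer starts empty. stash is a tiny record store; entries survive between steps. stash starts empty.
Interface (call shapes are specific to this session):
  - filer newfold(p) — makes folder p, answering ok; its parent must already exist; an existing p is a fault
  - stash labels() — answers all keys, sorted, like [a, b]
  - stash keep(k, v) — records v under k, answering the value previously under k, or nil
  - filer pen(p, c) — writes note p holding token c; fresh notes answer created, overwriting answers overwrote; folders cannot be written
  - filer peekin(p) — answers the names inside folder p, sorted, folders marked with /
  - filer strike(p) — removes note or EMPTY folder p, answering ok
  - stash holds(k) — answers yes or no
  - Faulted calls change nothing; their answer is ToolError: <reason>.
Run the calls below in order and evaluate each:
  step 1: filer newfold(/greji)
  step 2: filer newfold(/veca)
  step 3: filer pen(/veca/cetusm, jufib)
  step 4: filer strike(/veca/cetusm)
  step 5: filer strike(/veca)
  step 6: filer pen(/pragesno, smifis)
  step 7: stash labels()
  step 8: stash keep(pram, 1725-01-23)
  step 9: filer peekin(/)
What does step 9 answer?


I call filer newfold with /greji, and see ok.
I run filer newfold with /veca, and observe ok.
I use filer pen with /veca/cetusm, jufib, and get created.
Next I call filer strike with /veca/cetusm, → ok.
I invoke filer strike with /veca, — result: ok.
I run filer pen with /pragesno, smifis, and see created.
I call stash labels(), — result: [].
I run stash keep with pram, 1725-01-23, and see nil.
I run filer peekin with /, and get [greji/, pragesno].

Answer: [greji/, pragesno]


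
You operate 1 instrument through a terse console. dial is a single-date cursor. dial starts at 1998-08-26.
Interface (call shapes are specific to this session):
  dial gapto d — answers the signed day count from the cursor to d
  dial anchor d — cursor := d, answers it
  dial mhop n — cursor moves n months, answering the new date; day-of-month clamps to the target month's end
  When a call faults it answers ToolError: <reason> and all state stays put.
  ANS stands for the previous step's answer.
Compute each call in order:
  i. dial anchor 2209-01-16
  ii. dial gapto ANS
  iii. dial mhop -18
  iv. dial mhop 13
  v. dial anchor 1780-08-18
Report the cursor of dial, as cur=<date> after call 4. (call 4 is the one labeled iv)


>>> dial anchor 2209-01-16
= 2209-01-16
>>> dial gapto ANS
= 0
>>> dial mhop -18
= 2207-07-16
>>> dial mhop 13
= 2208-08-16
>>> dial anchor 1780-08-18
= 1780-08-18

Answer: cur=2208-08-16


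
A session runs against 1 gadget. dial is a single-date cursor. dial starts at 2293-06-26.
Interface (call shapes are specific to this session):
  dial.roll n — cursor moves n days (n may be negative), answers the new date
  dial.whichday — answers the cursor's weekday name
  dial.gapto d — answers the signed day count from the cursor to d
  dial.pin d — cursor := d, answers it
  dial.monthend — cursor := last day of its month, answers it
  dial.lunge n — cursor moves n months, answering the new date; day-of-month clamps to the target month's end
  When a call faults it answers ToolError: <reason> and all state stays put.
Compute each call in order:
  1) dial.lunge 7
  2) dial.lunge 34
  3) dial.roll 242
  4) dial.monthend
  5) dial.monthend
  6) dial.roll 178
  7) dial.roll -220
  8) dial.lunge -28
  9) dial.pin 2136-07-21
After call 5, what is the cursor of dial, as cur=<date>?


Answer: cur=2297-07-31

Derivation:
% dial.lunge n='7'
:: 2294-01-26
% dial.lunge n='34'
:: 2296-11-26
% dial.roll n='242'
:: 2297-07-26
% dial.monthend
:: 2297-07-31
% dial.monthend
:: 2297-07-31
% dial.roll n='178'
:: 2298-01-25
% dial.roll n='-220'
:: 2297-06-19
% dial.lunge n='-28'
:: 2295-02-19
% dial.pin d='2136-07-21'
:: 2136-07-21


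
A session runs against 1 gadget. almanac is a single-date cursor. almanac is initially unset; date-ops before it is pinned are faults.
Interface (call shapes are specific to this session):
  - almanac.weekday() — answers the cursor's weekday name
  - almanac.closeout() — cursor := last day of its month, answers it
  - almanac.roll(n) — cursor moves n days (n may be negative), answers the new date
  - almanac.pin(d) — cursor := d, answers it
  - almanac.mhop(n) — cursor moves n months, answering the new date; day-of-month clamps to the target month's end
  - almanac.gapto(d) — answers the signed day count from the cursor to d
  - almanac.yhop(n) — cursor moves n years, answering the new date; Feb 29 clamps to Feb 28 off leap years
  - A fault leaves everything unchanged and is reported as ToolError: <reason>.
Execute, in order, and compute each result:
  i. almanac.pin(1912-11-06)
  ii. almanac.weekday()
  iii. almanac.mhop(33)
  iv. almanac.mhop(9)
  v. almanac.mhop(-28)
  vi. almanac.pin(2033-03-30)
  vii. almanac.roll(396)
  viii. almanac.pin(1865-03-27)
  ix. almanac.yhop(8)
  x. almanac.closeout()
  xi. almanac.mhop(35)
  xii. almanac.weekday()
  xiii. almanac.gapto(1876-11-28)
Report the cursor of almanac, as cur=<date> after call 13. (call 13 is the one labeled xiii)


Answer: cur=1876-02-29

Derivation:
CALL almanac.pin[1912-11-06]
RET  1912-11-06
CALL almanac.weekday[]
RET  Wednesday
CALL almanac.mhop[33]
RET  1915-08-06
CALL almanac.mhop[9]
RET  1916-05-06
CALL almanac.mhop[-28]
RET  1914-01-06
CALL almanac.pin[2033-03-30]
RET  2033-03-30
CALL almanac.roll[396]
RET  2034-04-30
CALL almanac.pin[1865-03-27]
RET  1865-03-27
CALL almanac.yhop[8]
RET  1873-03-27
CALL almanac.closeout[]
RET  1873-03-31
CALL almanac.mhop[35]
RET  1876-02-29
CALL almanac.weekday[]
RET  Tuesday
CALL almanac.gapto[1876-11-28]
RET  273


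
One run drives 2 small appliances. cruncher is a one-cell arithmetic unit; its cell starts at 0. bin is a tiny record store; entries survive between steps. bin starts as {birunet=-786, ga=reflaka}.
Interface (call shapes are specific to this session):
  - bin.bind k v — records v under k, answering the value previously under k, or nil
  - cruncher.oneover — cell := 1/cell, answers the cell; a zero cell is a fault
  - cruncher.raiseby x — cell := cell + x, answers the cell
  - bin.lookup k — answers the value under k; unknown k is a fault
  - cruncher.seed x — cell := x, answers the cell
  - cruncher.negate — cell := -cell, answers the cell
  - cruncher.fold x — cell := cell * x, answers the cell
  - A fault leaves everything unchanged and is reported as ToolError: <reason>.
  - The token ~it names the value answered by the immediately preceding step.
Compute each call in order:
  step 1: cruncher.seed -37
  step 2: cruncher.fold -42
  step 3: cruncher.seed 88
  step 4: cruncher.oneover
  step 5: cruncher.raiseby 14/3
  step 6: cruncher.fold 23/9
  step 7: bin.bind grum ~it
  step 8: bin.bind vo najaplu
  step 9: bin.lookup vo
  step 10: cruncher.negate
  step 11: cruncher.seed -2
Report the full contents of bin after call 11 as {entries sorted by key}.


Invoking cruncher.seed(x='-37'), giving -37.
I use cruncher.fold(x='-42'), giving 1554.
Calling cruncher.seed(x='88'), — result: 88.
I try cruncher.oneover(), which returns 1/88.
I call cruncher.raiseby(x='14/3'), and see 1235/264.
Now I run cruncher.fold(x='23/9'), and get 28405/2376.
Next I call bin.bind(k='grum', v='~it'), and observe nil.
I invoke bin.bind(k='vo', v='najaplu'), → nil.
Then bin.lookup(k='vo'), giving najaplu.
I use cruncher.negate(): -28405/2376.
I run cruncher.seed(x='-2'), — result: -2.

Answer: {birunet=-786, ga=reflaka, grum=28405/2376, vo=najaplu}


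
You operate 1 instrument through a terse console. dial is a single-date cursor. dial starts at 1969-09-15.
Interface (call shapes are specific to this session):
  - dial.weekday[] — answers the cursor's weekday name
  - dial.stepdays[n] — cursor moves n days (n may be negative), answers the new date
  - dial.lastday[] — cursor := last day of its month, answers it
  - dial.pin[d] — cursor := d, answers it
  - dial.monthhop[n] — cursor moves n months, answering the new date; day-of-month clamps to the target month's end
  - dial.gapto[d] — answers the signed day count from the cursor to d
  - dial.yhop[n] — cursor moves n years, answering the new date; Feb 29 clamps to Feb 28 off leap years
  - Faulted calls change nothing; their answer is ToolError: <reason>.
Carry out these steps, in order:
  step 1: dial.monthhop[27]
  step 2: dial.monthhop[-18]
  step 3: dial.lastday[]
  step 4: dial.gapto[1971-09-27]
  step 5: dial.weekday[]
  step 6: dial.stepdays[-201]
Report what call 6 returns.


;; dial.monthhop(n→27) ~> 1971-12-15
;; dial.monthhop(n→-18) ~> 1970-06-15
;; dial.lastday() ~> 1970-06-30
;; dial.gapto(d→1971-09-27) ~> 454
;; dial.weekday() ~> Tuesday
;; dial.stepdays(n→-201) ~> 1969-12-11

Answer: 1969-12-11


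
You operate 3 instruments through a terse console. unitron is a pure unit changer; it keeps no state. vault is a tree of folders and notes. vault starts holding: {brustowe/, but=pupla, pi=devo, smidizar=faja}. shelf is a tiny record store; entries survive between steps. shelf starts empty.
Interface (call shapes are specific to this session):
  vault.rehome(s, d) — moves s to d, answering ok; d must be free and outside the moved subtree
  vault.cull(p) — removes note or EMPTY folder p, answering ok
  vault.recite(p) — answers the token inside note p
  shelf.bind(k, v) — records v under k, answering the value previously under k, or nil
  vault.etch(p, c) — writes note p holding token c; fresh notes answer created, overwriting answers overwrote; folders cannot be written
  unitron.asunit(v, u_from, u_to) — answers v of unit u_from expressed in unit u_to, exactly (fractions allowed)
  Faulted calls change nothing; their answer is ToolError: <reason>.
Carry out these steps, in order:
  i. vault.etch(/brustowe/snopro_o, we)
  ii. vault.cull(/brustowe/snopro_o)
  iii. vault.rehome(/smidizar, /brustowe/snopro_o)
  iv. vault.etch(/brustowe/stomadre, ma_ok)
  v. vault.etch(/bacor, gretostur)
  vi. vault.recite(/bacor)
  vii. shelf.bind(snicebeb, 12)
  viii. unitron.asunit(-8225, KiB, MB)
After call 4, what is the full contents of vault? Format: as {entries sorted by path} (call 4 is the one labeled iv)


→ vault.etch(p: /brustowe/snopro_o, c: we)
← created
→ vault.cull(p: /brustowe/snopro_o)
← ok
→ vault.rehome(s: /smidizar, d: /brustowe/snopro_o)
← ok
→ vault.etch(p: /brustowe/stomadre, c: ma_ok)
← created
→ vault.etch(p: /bacor, c: gretostur)
← created
→ vault.recite(p: /bacor)
← gretostur
→ shelf.bind(k: snicebeb, v: 12)
← nil
→ unitron.asunit(v: -8225, u_from: KiB, u_to: MB)
← -5264/625

Answer: {brustowe/, brustowe/snopro_o=faja, brustowe/stomadre=ma_ok, but=pupla, pi=devo}


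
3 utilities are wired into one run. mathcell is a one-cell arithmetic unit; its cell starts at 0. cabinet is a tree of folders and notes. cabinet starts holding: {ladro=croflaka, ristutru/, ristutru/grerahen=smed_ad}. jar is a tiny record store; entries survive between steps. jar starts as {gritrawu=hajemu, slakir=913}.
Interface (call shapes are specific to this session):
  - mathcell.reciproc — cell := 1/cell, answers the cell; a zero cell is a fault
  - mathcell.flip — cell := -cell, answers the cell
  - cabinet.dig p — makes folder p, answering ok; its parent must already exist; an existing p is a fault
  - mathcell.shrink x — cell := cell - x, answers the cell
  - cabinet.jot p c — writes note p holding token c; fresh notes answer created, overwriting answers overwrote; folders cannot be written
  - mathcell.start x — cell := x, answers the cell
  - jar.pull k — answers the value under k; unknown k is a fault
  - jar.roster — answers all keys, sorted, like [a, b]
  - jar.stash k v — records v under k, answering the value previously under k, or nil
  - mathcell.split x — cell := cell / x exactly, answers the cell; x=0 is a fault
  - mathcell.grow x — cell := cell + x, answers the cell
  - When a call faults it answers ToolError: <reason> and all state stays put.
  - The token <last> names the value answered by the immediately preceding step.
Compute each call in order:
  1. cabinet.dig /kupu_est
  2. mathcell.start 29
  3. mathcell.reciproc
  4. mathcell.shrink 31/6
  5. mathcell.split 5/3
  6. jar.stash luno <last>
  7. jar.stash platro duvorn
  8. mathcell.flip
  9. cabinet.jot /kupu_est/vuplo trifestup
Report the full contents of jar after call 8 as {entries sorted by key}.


I call cabinet.dig with /kupu_est: ok.
I run mathcell.start with 29, — result: 29.
I invoke mathcell.reciproc, giving 1/29.
I use mathcell.shrink with 31/6, and see -893/174.
Invoking mathcell.split with 5/3: -893/290.
Now I run jar.stash with luno, <last>, giving nil.
Next I call jar.stash with platro, duvorn: nil.
Now I run mathcell.flip(), and observe 893/290.
Then cabinet.jot with /kupu_est/vuplo, trifestup: created.

Answer: {gritrawu=hajemu, luno=-893/290, platro=duvorn, slakir=913}


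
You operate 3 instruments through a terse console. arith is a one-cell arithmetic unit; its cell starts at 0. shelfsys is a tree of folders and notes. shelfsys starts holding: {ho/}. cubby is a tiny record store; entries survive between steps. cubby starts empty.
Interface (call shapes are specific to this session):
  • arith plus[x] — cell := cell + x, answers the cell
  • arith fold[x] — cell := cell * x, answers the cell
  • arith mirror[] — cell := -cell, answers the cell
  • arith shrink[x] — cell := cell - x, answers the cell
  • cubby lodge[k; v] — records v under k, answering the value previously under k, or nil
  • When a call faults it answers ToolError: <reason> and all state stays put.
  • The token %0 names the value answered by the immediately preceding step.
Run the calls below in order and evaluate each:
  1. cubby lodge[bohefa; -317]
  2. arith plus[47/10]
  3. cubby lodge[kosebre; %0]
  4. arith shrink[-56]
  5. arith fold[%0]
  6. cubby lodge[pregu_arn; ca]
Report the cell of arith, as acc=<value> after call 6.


! 1. cubby lodge(k=bohefa, v=-317) : nil
! 2. arith plus(x=47/10) : 47/10
! 3. cubby lodge(k=kosebre, v=%0) : nil
! 4. arith shrink(x=-56) : 607/10
! 5. arith fold(x=%0) : 368449/100
! 6. cubby lodge(k=pregu_arn, v=ca) : nil

Answer: acc=368449/100


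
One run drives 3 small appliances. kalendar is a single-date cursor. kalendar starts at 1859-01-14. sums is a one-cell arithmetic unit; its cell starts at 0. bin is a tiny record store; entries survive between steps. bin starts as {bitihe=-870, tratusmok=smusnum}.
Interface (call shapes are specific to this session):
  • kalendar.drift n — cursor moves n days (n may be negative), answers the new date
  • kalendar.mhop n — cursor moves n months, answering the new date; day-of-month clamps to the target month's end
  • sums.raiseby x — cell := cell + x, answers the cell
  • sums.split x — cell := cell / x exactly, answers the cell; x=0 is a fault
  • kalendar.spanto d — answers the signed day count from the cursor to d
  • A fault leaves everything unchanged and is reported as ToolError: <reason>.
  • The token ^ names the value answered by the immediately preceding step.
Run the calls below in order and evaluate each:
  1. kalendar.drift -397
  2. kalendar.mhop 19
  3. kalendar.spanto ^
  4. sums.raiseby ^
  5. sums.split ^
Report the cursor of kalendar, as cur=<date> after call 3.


>> kalendar.drift(n='-397')
<< 1857-12-13
>> kalendar.mhop(n='19')
<< 1859-07-13
>> kalendar.spanto(d='^')
<< 0
>> sums.raiseby(x='^')
<< 0
>> sums.split(x='^')
<< ToolError: division by zero

Answer: cur=1859-07-13


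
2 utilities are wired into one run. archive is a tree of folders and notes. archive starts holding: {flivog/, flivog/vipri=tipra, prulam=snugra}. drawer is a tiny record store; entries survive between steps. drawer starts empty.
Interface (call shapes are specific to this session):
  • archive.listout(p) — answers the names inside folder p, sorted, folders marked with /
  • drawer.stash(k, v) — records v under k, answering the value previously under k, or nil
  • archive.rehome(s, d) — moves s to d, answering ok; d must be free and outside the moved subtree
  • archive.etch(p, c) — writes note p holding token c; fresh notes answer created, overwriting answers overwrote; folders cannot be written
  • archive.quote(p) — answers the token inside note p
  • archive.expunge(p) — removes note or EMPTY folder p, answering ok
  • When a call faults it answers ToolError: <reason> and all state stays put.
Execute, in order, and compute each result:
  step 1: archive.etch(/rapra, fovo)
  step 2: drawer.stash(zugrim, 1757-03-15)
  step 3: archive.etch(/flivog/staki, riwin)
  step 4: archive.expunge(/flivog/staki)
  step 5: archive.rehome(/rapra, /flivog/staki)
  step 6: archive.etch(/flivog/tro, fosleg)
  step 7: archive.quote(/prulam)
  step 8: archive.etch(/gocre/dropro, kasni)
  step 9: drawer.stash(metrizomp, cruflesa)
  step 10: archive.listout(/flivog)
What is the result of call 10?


Answer: [staki, tro, vipri]

Derivation:
CALL archive.etch[p: /rapra; c: fovo]
RET  created
CALL drawer.stash[k: zugrim; v: 1757-03-15]
RET  nil
CALL archive.etch[p: /flivog/staki; c: riwin]
RET  created
CALL archive.expunge[p: /flivog/staki]
RET  ok
CALL archive.rehome[s: /rapra; d: /flivog/staki]
RET  ok
CALL archive.etch[p: /flivog/tro; c: fosleg]
RET  created
CALL archive.quote[p: /prulam]
RET  snugra
CALL archive.etch[p: /gocre/dropro; c: kasni]
RET  ToolError: no parent
CALL drawer.stash[k: metrizomp; v: cruflesa]
RET  nil
CALL archive.listout[p: /flivog]
RET  [staki, tro, vipri]


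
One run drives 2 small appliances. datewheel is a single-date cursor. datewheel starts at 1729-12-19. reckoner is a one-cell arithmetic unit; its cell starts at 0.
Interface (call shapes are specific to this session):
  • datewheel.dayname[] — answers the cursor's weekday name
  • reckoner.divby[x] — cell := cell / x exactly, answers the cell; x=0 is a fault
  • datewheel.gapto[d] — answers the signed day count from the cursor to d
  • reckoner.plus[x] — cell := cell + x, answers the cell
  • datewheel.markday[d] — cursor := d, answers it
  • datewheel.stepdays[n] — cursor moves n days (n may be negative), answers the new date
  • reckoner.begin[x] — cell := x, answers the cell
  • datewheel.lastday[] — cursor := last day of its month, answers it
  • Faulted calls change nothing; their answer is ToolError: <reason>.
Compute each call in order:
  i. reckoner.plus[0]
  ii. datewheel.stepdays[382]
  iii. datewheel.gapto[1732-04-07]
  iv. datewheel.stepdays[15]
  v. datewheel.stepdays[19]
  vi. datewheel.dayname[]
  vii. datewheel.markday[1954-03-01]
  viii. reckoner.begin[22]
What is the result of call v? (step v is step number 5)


-- 1. reckoner.plus(x='0') ~> 0
-- 2. datewheel.stepdays(n='382') ~> 1731-01-05
-- 3. datewheel.gapto(d='1732-04-07') ~> 458
-- 4. datewheel.stepdays(n='15') ~> 1731-01-20
-- 5. datewheel.stepdays(n='19') ~> 1731-02-08
-- 6. datewheel.dayname() ~> Thursday
-- 7. datewheel.markday(d='1954-03-01') ~> 1954-03-01
-- 8. reckoner.begin(x='22') ~> 22

Answer: 1731-02-08


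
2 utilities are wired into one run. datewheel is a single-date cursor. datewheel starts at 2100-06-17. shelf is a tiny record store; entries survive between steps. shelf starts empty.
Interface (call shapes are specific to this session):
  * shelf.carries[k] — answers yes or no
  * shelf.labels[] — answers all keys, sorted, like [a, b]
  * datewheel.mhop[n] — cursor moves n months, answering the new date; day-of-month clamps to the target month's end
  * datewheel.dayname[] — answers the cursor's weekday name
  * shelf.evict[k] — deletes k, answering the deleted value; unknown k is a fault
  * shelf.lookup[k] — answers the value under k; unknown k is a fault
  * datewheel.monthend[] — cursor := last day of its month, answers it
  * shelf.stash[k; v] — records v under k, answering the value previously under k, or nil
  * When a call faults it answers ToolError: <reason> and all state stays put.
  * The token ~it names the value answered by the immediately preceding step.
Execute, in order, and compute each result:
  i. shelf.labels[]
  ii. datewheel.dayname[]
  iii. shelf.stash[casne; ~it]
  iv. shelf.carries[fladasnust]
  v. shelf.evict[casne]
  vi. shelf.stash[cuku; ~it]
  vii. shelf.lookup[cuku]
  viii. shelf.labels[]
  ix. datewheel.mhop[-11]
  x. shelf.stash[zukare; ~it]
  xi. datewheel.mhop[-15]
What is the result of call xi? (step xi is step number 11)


I invoke labels, and observe [].
Now I run dayname(), and observe Thursday.
Then stash passing k='casne', v='~it', and observe nil.
Using carries passing k='fladasnust', yielding no.
Now I run evict passing k='casne', and see Thursday.
I use stash passing k='cuku', v='~it', which returns nil.
I call lookup passing k='cuku', and observe Thursday.
Now I run labels(), yielding [cuku].
I invoke mhop passing n='-11', — result: 2099-07-17.
Next I call stash passing k='zukare', v='~it', and get nil.
I run mhop passing n='-15', — result: 2098-04-17.

Answer: 2098-04-17


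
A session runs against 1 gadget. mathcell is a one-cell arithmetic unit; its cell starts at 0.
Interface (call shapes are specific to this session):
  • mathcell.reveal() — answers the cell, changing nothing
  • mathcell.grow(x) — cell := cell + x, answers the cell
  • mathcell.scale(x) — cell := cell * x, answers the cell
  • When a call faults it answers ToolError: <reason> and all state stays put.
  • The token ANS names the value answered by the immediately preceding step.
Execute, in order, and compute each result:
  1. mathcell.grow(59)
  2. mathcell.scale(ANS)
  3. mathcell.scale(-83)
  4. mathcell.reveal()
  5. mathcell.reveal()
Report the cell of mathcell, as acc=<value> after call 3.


~$ grow x=59
  59
~$ scale x=ANS
  3481
~$ scale x=-83
  -288923
~$ reveal
  -288923
~$ reveal
  -288923

Answer: acc=-288923


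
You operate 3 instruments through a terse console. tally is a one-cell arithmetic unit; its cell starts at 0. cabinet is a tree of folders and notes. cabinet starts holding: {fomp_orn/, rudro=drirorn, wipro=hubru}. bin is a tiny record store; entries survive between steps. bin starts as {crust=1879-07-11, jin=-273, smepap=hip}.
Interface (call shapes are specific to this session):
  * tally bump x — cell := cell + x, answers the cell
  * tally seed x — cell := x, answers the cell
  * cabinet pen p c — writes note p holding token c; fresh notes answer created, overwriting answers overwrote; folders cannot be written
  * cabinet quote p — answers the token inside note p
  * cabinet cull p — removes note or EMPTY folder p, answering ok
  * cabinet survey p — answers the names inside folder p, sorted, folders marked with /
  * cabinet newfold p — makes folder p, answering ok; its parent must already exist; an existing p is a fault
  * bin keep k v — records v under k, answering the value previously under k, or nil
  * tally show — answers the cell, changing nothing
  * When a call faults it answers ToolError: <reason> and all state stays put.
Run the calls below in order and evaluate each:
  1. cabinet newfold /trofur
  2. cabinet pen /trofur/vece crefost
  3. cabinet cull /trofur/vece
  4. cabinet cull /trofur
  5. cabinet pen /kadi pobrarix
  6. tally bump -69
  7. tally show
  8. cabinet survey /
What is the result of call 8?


Now I run cabinet newfold with p='/trofur', and see ok.
I use cabinet pen with p='/trofur/vece', c='crefost', and observe created.
Then cabinet cull with p='/trofur/vece', and observe ok.
Invoking cabinet cull with p='/trofur', → ok.
Then cabinet pen with p='/kadi', c='pobrarix', giving created.
Next I call tally bump with x='-69', — result: -69.
I run tally show, giving -69.
I call cabinet survey with p='/', and see [fomp_orn/, kadi, rudro, wipro].

Answer: [fomp_orn/, kadi, rudro, wipro]


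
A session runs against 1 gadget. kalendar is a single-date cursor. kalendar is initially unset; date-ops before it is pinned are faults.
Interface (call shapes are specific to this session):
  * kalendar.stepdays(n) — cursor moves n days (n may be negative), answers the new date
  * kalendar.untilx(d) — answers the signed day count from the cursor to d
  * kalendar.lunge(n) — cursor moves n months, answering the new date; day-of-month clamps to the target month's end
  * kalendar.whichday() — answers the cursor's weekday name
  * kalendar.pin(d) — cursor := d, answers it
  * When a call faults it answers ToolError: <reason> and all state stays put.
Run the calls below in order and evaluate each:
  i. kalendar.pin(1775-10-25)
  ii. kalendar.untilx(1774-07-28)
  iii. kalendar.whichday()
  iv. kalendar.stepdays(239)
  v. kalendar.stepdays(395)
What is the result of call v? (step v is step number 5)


-- kalendar.pin(d=1775-10-25) : 1775-10-25
-- kalendar.untilx(d=1774-07-28) : -454
-- kalendar.whichday() : Wednesday
-- kalendar.stepdays(n=239) : 1776-06-20
-- kalendar.stepdays(n=395) : 1777-07-20

Answer: 1777-07-20


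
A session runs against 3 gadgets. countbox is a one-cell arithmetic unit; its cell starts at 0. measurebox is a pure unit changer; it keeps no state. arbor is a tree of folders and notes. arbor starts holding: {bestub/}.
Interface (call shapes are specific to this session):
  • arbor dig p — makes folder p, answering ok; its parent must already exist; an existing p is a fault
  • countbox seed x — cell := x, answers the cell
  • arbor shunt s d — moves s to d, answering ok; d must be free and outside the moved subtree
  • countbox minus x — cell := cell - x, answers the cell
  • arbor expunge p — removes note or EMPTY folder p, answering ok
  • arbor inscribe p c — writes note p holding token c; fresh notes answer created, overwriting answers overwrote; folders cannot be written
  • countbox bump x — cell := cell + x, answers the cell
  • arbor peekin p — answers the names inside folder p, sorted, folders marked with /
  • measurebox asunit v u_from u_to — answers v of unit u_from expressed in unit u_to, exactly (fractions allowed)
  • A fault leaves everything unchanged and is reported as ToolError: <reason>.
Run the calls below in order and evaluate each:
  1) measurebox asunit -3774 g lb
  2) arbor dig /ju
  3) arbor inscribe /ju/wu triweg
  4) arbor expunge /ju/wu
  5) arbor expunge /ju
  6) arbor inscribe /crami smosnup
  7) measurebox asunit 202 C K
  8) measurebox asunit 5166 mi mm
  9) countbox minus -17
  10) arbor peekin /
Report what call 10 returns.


% measurebox asunit(v='-3774', u_from='g', u_to='lb') ~> -377400000/45359237
% arbor dig(p='/ju') ~> ok
% arbor inscribe(p='/ju/wu', c='triweg') ~> created
% arbor expunge(p='/ju/wu') ~> ok
% arbor expunge(p='/ju') ~> ok
% arbor inscribe(p='/crami', c='smosnup') ~> created
% measurebox asunit(v='202', u_from='C', u_to='K') ~> 9503/20
% measurebox asunit(v='5166', u_from='mi', u_to='mm') ~> 8313871104
% countbox minus(x='-17') ~> 17
% arbor peekin(p='/') ~> [bestub/, crami]

Answer: [bestub/, crami]


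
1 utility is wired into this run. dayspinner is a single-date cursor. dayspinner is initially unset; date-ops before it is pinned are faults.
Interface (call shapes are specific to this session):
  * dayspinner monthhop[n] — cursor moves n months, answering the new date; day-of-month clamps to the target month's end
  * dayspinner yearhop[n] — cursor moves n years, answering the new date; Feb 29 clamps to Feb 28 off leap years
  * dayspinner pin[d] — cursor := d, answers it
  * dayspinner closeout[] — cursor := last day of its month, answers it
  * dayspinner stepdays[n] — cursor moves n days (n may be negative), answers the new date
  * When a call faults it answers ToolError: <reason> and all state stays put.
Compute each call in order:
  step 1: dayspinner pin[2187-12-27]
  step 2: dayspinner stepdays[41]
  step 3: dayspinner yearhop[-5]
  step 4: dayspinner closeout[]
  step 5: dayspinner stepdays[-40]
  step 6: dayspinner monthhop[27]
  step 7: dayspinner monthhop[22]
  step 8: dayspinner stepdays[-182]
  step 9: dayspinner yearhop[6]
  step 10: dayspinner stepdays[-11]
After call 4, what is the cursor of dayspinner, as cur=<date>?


Answer: cur=2183-02-28

Derivation:
% dayspinner pin(2187-12-27) -> 2187-12-27
% dayspinner stepdays(41) -> 2188-02-06
% dayspinner yearhop(-5) -> 2183-02-06
% dayspinner closeout() -> 2183-02-28
% dayspinner stepdays(-40) -> 2183-01-19
% dayspinner monthhop(27) -> 2185-04-19
% dayspinner monthhop(22) -> 2187-02-19
% dayspinner stepdays(-182) -> 2186-08-21
% dayspinner yearhop(6) -> 2192-08-21
% dayspinner stepdays(-11) -> 2192-08-10


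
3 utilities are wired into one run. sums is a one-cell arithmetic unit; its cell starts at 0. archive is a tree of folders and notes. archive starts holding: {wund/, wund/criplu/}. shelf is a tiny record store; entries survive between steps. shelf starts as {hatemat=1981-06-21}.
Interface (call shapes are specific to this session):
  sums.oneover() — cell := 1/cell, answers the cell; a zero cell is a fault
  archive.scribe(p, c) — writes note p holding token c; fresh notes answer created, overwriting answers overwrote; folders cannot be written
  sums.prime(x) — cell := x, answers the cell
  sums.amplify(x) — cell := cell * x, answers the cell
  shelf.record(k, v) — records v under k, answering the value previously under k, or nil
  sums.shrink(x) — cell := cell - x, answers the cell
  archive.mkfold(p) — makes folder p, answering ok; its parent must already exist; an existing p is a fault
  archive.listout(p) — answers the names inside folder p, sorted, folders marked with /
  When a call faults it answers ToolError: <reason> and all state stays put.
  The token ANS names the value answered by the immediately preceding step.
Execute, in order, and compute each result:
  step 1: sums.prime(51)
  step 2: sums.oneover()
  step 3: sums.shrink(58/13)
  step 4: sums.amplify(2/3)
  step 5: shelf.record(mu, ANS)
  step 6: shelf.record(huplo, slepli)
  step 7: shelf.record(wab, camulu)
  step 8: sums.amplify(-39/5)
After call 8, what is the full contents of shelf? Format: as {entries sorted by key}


Answer: {hatemat=1981-06-21, huplo=slepli, mu=-5890/1989, wab=camulu}

Derivation:
~$ sums.prime x: 51
[out] 51
~$ sums.oneover
[out] 1/51
~$ sums.shrink x: 58/13
[out] -2945/663
~$ sums.amplify x: 2/3
[out] -5890/1989
~$ shelf.record k: mu v: ANS
[out] nil
~$ shelf.record k: huplo v: slepli
[out] nil
~$ shelf.record k: wab v: camulu
[out] nil
~$ sums.amplify x: -39/5
[out] 1178/51


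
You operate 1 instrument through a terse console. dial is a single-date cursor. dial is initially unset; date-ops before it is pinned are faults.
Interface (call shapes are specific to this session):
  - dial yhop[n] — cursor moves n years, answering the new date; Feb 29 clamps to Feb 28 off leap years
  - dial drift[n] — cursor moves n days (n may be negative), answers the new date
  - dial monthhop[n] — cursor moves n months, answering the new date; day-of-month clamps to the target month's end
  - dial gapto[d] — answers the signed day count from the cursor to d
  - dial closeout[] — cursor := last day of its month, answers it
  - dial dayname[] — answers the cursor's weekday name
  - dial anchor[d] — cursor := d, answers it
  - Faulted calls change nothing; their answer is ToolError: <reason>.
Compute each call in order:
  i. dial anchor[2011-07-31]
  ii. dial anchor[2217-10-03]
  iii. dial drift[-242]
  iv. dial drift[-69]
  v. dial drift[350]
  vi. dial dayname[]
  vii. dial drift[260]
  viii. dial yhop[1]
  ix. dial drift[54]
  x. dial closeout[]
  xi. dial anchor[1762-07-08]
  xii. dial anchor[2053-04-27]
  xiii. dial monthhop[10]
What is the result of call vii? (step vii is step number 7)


Answer: 2218-07-29

Derivation:
-- dial anchor(2011-07-31) ~> 2011-07-31
-- dial anchor(2217-10-03) ~> 2217-10-03
-- dial drift(-242) ~> 2217-02-03
-- dial drift(-69) ~> 2216-11-26
-- dial drift(350) ~> 2217-11-11
-- dial dayname() ~> Tuesday
-- dial drift(260) ~> 2218-07-29
-- dial yhop(1) ~> 2219-07-29
-- dial drift(54) ~> 2219-09-21
-- dial closeout() ~> 2219-09-30
-- dial anchor(1762-07-08) ~> 1762-07-08
-- dial anchor(2053-04-27) ~> 2053-04-27
-- dial monthhop(10) ~> 2054-02-27


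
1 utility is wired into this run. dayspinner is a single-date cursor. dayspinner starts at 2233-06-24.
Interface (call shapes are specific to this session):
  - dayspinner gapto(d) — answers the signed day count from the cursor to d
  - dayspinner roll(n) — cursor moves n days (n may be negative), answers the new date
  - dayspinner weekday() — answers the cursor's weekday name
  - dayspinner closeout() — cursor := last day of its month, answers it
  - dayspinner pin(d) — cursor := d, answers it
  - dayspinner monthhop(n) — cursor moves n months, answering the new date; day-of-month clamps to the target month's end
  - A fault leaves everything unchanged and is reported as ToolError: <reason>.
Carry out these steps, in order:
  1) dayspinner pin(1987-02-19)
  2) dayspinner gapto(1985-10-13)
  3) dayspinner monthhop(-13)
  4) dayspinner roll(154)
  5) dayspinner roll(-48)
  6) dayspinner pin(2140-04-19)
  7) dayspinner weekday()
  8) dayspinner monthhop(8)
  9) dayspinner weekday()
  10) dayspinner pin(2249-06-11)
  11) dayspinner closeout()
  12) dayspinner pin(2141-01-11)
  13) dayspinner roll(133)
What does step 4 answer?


Answer: 1986-06-22

Derivation:
% dayspinner pin d: 1987-02-19
:: 1987-02-19
% dayspinner gapto d: 1985-10-13
:: -494
% dayspinner monthhop n: -13
:: 1986-01-19
% dayspinner roll n: 154
:: 1986-06-22
% dayspinner roll n: -48
:: 1986-05-05
% dayspinner pin d: 2140-04-19
:: 2140-04-19
% dayspinner weekday
:: Tuesday
% dayspinner monthhop n: 8
:: 2140-12-19
% dayspinner weekday
:: Monday
% dayspinner pin d: 2249-06-11
:: 2249-06-11
% dayspinner closeout
:: 2249-06-30
% dayspinner pin d: 2141-01-11
:: 2141-01-11
% dayspinner roll n: 133
:: 2141-05-24


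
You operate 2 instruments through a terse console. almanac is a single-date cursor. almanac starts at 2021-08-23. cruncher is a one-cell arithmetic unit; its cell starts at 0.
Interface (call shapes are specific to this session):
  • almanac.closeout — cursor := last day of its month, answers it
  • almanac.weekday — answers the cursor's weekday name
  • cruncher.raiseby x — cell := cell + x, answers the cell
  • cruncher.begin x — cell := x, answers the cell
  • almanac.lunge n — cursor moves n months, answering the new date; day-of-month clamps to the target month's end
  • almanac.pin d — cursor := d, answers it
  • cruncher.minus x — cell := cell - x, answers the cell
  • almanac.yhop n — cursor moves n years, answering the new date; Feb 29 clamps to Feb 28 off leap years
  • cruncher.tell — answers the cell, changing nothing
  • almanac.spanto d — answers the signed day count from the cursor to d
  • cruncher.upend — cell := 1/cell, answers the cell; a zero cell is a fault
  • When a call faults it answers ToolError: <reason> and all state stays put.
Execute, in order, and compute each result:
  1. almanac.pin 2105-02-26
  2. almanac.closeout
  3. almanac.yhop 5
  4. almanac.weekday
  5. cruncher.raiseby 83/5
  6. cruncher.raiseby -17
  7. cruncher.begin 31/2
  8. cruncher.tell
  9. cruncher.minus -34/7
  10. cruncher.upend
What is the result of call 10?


Answer: 14/285

Derivation:
$ pin d: 2105-02-26
  2105-02-26
$ closeout
  2105-02-28
$ yhop n: 5
  2110-02-28
$ weekday
  Friday
$ raiseby x: 83/5
  83/5
$ raiseby x: -17
  -2/5
$ begin x: 31/2
  31/2
$ tell
  31/2
$ minus x: -34/7
  285/14
$ upend
  14/285


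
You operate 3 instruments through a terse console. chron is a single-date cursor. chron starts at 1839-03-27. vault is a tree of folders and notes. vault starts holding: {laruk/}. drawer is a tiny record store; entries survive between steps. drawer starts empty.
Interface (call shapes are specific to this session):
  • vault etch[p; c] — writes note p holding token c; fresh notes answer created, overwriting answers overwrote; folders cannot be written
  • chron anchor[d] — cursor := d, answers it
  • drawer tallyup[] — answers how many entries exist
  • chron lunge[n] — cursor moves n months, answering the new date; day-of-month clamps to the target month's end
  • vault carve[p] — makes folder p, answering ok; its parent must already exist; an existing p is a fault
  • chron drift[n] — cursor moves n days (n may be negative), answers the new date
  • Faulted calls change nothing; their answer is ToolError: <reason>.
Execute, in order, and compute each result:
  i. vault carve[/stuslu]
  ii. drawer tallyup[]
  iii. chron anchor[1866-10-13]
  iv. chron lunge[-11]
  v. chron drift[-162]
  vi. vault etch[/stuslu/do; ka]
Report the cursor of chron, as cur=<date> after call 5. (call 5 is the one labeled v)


Answer: cur=1865-06-04

Derivation:
$ vault carve /stuslu
:: ok
$ drawer tallyup
:: 0
$ chron anchor 1866-10-13
:: 1866-10-13
$ chron lunge -11
:: 1865-11-13
$ chron drift -162
:: 1865-06-04
$ vault etch /stuslu/do ka
:: created


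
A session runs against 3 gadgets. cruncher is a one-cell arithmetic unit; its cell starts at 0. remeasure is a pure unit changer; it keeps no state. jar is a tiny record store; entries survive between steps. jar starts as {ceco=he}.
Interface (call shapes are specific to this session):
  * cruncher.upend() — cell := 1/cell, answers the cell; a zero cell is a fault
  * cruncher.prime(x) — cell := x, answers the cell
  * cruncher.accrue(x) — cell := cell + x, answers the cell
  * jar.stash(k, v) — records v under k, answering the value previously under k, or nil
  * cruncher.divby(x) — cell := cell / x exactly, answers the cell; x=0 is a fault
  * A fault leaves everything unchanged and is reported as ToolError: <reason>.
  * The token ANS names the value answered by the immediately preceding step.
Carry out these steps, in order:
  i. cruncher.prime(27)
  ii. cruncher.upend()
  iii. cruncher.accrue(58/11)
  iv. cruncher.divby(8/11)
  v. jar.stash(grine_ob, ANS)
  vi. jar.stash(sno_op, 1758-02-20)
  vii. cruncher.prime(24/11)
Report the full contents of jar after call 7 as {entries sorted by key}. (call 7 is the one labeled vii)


Do: cruncher.prime[27]
See: 27
Do: cruncher.upend[]
See: 1/27
Do: cruncher.accrue[58/11]
See: 1577/297
Do: cruncher.divby[8/11]
See: 1577/216
Do: jar.stash[grine_ob; ANS]
See: nil
Do: jar.stash[sno_op; 1758-02-20]
See: nil
Do: cruncher.prime[24/11]
See: 24/11

Answer: {ceco=he, grine_ob=1577/216, sno_op=1758-02-20}


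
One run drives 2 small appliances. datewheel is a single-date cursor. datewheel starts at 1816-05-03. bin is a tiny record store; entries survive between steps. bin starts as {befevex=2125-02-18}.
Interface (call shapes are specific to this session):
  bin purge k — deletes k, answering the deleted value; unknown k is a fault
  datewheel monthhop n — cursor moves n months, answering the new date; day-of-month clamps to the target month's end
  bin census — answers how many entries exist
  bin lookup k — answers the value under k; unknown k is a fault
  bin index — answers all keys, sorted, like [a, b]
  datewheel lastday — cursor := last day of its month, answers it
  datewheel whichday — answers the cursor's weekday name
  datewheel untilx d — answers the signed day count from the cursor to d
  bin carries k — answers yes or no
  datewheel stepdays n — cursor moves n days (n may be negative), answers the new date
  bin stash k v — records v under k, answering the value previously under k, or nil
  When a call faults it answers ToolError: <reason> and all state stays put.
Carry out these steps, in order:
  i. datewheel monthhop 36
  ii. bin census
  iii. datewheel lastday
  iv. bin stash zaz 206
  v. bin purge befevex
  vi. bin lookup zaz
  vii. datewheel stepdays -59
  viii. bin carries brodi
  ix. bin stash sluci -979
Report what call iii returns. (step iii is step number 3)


I invoke datewheel monthhop using n: 36, yielding 1819-05-03.
I run bin census(), and get 1.
Calling datewheel lastday, and see 1819-05-31.
I use bin stash using k: zaz, v: 206, — result: nil.
I use bin purge using k: befevex, and observe 2125-02-18.
I use bin lookup using k: zaz, — result: 206.
I use datewheel stepdays using n: -59, → 1819-04-02.
I use bin carries using k: brodi, giving no.
I call bin stash using k: sluci, v: -979: nil.

Answer: 1819-05-31
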